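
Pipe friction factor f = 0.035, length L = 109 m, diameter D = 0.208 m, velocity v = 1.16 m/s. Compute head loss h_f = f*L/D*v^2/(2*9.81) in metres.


v^2 = 1.16^2 = 1.3456 m^2/s^2
L/D = 109/0.208 = 524.03846
h_f = f*(L/D)*v^2/(2g) = 0.035 * 524.03846 * 1.3456 / 19.62 = 1.25791 m

1.25791 m


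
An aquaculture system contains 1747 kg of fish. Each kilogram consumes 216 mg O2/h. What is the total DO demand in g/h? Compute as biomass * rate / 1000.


Total O2 consumption (mg/h) = 1747 kg * 216 mg/(kg*h) = 377352 mg/h
Convert to g/h: 377352 / 1000 = 377.352 g/h

377.352 g/h


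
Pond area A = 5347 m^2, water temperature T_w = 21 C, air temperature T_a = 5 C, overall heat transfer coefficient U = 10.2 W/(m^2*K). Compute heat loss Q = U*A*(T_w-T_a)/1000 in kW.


Temperature difference dT = 21 - 5 = 16 K
Heat loss (W) = U * A * dT = 10.2 * 5347 * 16 = 872630.4 W
Convert to kW: 872630.4 / 1000 = 872.6304 kW

872.6304 kW


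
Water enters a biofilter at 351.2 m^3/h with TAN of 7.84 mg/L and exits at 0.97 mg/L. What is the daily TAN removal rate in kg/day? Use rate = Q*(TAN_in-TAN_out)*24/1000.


Concentration drop: TAN_in - TAN_out = 7.84 - 0.97 = 6.87 mg/L
Hourly TAN removed = Q * dTAN = 351.2 m^3/h * 6.87 mg/L = 2412.744 g/h  (m^3/h * mg/L = g/h)
Daily TAN removed = 2412.744 * 24 = 57905.856 g/day
Convert to kg/day: 57905.856 / 1000 = 57.905856 kg/day

57.905856 kg/day


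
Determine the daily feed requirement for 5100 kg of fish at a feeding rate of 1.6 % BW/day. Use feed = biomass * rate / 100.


Feeding rate fraction = 1.6% / 100 = 0.016
Daily feed = 5100 kg * 0.016 = 81.6 kg/day

81.6 kg/day


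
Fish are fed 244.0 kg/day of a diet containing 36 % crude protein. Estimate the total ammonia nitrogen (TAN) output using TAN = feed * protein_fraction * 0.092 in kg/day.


Protein in feed = 244.0 * 36/100 = 87.84 kg/day
TAN = protein * 0.092 = 87.84 * 0.092 = 8.08128 kg/day

8.08128 kg/day


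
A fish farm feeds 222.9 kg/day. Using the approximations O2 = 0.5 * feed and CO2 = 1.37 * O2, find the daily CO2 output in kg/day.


O2 = 222.9 * 0.5 = 111.45
CO2 = 111.45 * 1.37 = 152.6865

152.6865 kg/day


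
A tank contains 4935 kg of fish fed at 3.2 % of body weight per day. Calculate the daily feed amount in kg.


Feeding rate fraction = 3.2% / 100 = 0.032
Daily feed = 4935 kg * 0.032 = 157.92 kg/day

157.92 kg/day


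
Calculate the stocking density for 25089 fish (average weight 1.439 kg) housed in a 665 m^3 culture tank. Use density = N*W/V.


Total biomass = 25089 fish * 1.439 kg = 36103.071 kg
Density = total biomass / volume = 36103.071 / 665 = 54.2903 kg/m^3

54.2903 kg/m^3


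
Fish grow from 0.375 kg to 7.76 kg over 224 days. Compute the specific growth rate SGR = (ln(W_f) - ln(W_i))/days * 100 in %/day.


ln(W_f) = ln(7.76) = 2.0489823
ln(W_i) = ln(0.375) = -0.98082925
ln(W_f) - ln(W_i) = 2.0489823 - -0.98082925 = 3.0298115
SGR = 3.0298115 / 224 * 100 = 1.35259 %/day

1.35259 %/day


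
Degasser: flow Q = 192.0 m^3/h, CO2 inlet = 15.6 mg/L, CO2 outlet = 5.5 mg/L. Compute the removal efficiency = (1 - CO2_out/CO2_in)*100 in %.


CO2_out / CO2_in = 5.5 / 15.6 = 0.3525641
Fraction remaining = 0.3525641
efficiency = (1 - 0.3525641) * 100 = 64.7436 %

64.7436 %


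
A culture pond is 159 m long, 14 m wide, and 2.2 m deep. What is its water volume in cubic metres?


Base area = L * W = 159 * 14 = 2226 m^2
Volume = area * depth = 2226 * 2.2 = 4897.2 m^3

4897.2 m^3


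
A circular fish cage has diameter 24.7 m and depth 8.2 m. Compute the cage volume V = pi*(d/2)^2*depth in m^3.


r = d/2 = 24.7/2 = 12.35 m
Base area = pi*r^2 = pi*12.35^2 = 479.16357 m^2
Volume = 479.16357 * 8.2 = 3929.14 m^3

3929.14 m^3


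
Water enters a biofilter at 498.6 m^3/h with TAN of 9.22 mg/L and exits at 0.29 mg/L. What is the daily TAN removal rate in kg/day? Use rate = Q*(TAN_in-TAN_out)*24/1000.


Concentration drop: TAN_in - TAN_out = 9.22 - 0.29 = 8.93 mg/L
Hourly TAN removed = Q * dTAN = 498.6 m^3/h * 8.93 mg/L = 4452.498 g/h  (m^3/h * mg/L = g/h)
Daily TAN removed = 4452.498 * 24 = 106859.952 g/day
Convert to kg/day: 106859.952 / 1000 = 106.859952 kg/day

106.859952 kg/day


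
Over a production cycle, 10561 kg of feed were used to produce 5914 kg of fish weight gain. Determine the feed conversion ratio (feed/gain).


FCR = feed consumed / weight gained
FCR = 10561 kg / 5914 kg = 1.78576

1.78576


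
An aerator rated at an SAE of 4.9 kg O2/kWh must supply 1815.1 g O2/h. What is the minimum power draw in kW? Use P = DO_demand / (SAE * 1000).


SAE in g O2/kWh = 4.9 * 1000 = 4900 g/kWh
P = DO_demand / SAE_g = 1815.1 / 4900 = 0.370429 kW

0.370429 kW


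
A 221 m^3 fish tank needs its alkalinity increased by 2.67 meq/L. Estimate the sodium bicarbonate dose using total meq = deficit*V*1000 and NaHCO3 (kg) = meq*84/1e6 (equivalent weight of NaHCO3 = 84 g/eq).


Tank volume in L = 221 m^3 * 1000 = 221000 L
Total meq required = 2.67 meq/L * 221000 L = 590070 meq
NaHCO3 mass = 590070 meq * 84 mg/meq / 1e6 = 49.5659 kg

49.5659 kg


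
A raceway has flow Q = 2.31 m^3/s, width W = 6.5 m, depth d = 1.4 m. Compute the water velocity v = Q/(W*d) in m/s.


Cross-sectional area = W * d = 6.5 * 1.4 = 9.1 m^2
Velocity = Q / A = 2.31 / 9.1 = 0.253846 m/s

0.253846 m/s


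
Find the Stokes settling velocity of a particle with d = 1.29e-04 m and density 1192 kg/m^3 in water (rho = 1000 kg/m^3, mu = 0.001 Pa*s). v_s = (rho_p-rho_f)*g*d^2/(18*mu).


Density difference: rho_p - rho_f = 1192 - 1000 = 192 kg/m^3
d^2 = (1.29e-04)^2 = 1.6641e-08 m^2
Numerator = (rho_p - rho_f) * g * d^2 = 192 * 9.81 * 1.6641e-08 = 3.1343656e-05
Denominator = 18 * mu = 18 * 0.001 = 0.018
v_s = 3.1343656e-05 / 0.018 = 0.00174131 m/s
Check: Re = rho_f * v_s * d / mu = 1000 * 0.00174131 * 1.29e-04 / 0.001 = 0.225 < 1, so Stokes' law applies.

0.00174131 m/s


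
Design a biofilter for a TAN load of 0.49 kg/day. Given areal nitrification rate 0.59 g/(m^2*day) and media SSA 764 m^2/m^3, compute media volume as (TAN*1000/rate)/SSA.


A = 0.49*1000 / 0.59 = 830.50847 m^2
V = 830.50847 / 764 = 1.08705

1.08705 m^3


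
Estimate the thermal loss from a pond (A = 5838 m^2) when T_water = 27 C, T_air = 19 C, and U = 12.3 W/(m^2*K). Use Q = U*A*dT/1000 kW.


Temperature difference dT = 27 - 19 = 8 K
Heat loss (W) = U * A * dT = 12.3 * 5838 * 8 = 574459.2 W
Convert to kW: 574459.2 / 1000 = 574.4592 kW

574.4592 kW


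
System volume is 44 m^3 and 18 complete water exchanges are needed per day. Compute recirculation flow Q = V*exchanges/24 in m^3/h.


Daily recirculation volume = 44 m^3 * 18 = 792 m^3/day
Flow rate Q = daily volume / 24 h = 792 / 24 = 33 m^3/h

33 m^3/h


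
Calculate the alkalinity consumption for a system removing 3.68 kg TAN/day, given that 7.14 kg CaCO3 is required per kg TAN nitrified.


Alkalinity factor: 7.14 kg CaCO3 consumed per kg TAN nitrified
alk = 3.68 kg TAN * 7.14 = 26.2752 kg CaCO3/day

26.2752 kg CaCO3/day


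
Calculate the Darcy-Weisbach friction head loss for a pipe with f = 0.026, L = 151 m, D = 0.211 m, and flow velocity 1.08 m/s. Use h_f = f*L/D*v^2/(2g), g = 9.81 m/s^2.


v^2 = 1.08^2 = 1.1664 m^2/s^2
L/D = 151/0.211 = 715.63981
h_f = f*(L/D)*v^2/(2g) = 0.026 * 715.63981 * 1.1664 / 19.62 = 1.10616 m

1.10616 m


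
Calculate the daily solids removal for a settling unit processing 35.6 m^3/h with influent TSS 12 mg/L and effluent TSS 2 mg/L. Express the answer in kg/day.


Concentration drop: TSS_in - TSS_out = 12 - 2 = 10 mg/L
Hourly solids removed = Q * dTSS = 35.6 m^3/h * 10 mg/L = 356 g/h  (m^3/h * mg/L = g/h)
Daily solids removed = 356 * 24 = 8544 g/day
Convert g to kg: 8544 / 1000 = 8.544 kg/day

8.544 kg/day


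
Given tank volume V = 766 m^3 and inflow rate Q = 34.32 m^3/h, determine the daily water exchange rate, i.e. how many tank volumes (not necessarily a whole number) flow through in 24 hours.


Daily flow volume = 34.32 m^3/h * 24 h = 823.68 m^3/day
Exchanges = daily flow / tank volume = 823.68 / 766 = 1.0753 exchanges/day

1.0753 exchanges/day


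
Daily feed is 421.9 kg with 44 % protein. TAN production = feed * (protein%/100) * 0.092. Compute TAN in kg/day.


Protein in feed = 421.9 * 44/100 = 185.636 kg/day
TAN = protein * 0.092 = 185.636 * 0.092 = 17.078512 kg/day

17.078512 kg/day


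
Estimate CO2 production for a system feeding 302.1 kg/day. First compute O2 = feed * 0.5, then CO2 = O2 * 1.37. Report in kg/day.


O2 = 302.1 * 0.5 = 151.05
CO2 = 151.05 * 1.37 = 206.9385

206.9385 kg/day


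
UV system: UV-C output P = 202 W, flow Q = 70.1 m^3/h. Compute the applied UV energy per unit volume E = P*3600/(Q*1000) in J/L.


Energy delivered per hour = 202 W * 3600 s = 727200 J/h
Volume treated per hour = 70.1 m^3/h * 1000 = 70100 L/h
dose = 727200 / 70100 = 10.3738 J/L

10.3738 J/L


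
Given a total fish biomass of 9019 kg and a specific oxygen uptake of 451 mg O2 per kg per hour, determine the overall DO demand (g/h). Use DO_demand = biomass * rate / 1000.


Total O2 consumption (mg/h) = 9019 kg * 451 mg/(kg*h) = 4067569 mg/h
Convert to g/h: 4067569 / 1000 = 4067.569 g/h

4067.569 g/h


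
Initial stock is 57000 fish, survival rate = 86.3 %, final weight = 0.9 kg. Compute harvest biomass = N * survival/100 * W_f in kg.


Survivors = 57000 * 86.3/100 = 49191 fish
Harvest biomass = survivors * W_f = 49191 * 0.9 = 44271.9 kg

44271.9 kg


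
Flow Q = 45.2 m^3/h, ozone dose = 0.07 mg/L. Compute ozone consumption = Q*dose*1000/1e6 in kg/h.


O3 demand (mg/h) = Q * dose * 1000 = 45.2 * 0.07 * 1000 = 3164 mg/h
Convert mg to kg: 3164 / 1e6 = 0.003164 kg/h

0.003164 kg/h


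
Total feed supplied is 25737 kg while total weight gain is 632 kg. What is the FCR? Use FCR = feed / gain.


FCR = feed consumed / weight gained
FCR = 25737 kg / 632 kg = 40.7231

40.7231


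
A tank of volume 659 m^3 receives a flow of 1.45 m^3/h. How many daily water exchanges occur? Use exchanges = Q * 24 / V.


Daily flow volume = 1.45 m^3/h * 24 h = 34.8 m^3/day
Exchanges = daily flow / tank volume = 34.8 / 659 = 0.0528073 exchanges/day

0.0528073 exchanges/day


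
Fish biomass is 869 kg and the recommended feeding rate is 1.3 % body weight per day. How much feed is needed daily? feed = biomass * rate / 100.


Feeding rate fraction = 1.3% / 100 = 0.013
Daily feed = 869 kg * 0.013 = 11.297 kg/day

11.297 kg/day


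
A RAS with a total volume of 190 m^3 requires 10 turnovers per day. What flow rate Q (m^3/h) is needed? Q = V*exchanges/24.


Daily recirculation volume = 190 m^3 * 10 = 1900 m^3/day
Flow rate Q = daily volume / 24 h = 1900 / 24 = 79.1667 m^3/h

79.1667 m^3/h


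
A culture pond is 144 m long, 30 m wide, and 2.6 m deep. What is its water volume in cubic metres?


Base area = L * W = 144 * 30 = 4320 m^2
Volume = area * depth = 4320 * 2.6 = 11232 m^3

11232 m^3


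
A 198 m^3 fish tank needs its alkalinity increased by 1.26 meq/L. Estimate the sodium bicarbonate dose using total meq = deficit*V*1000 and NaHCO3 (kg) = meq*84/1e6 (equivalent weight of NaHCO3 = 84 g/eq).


Tank volume in L = 198 m^3 * 1000 = 198000 L
Total meq required = 1.26 meq/L * 198000 L = 249480 meq
NaHCO3 mass = 249480 meq * 84 mg/meq / 1e6 = 20.9563 kg

20.9563 kg


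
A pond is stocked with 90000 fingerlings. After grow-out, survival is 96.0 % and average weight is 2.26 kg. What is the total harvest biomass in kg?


Survivors = 90000 * 96.0/100 = 86400 fish
Harvest biomass = survivors * W_f = 86400 * 2.26 = 195264 kg

195264 kg


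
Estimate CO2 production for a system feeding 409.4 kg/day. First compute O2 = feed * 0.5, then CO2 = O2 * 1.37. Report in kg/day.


O2 = 409.4 * 0.5 = 204.7
CO2 = 204.7 * 1.37 = 280.439

280.439 kg/day


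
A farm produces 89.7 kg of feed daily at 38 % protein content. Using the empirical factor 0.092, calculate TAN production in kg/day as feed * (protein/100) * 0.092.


Protein in feed = 89.7 * 38/100 = 34.086 kg/day
TAN = protein * 0.092 = 34.086 * 0.092 = 3.135912 kg/day

3.135912 kg/day


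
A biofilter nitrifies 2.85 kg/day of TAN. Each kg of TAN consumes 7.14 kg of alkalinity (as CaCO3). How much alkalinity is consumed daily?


Alkalinity factor: 7.14 kg CaCO3 consumed per kg TAN nitrified
alk = 2.85 kg TAN * 7.14 = 20.349 kg CaCO3/day

20.349 kg CaCO3/day


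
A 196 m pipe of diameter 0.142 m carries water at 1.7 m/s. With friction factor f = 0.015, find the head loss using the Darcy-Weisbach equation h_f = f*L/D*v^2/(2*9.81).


v^2 = 1.7^2 = 2.89 m^2/s^2
L/D = 196/0.142 = 1380.2817
h_f = f*(L/D)*v^2/(2g) = 0.015 * 1380.2817 * 2.89 / 19.62 = 3.0497 m

3.0497 m


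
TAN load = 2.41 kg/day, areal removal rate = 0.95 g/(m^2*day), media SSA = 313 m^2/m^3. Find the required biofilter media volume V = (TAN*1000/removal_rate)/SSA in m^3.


A = 2.41*1000 / 0.95 = 2536.8421 m^2
V = 2536.8421 / 313 = 8.10493

8.10493 m^3


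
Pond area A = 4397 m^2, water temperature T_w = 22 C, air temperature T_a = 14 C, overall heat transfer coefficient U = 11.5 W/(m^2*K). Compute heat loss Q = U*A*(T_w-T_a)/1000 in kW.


Temperature difference dT = 22 - 14 = 8 K
Heat loss (W) = U * A * dT = 11.5 * 4397 * 8 = 404524 W
Convert to kW: 404524 / 1000 = 404.524 kW

404.524 kW


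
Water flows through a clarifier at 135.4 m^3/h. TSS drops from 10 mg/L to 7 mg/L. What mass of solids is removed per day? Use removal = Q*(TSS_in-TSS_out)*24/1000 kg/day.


Concentration drop: TSS_in - TSS_out = 10 - 7 = 3 mg/L
Hourly solids removed = Q * dTSS = 135.4 m^3/h * 3 mg/L = 406.2 g/h  (m^3/h * mg/L = g/h)
Daily solids removed = 406.2 * 24 = 9748.8 g/day
Convert g to kg: 9748.8 / 1000 = 9.7488 kg/day

9.7488 kg/day


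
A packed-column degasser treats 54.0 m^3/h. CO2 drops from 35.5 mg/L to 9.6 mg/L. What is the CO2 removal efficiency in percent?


CO2_out / CO2_in = 9.6 / 35.5 = 0.27042254
Fraction remaining = 0.27042254
efficiency = (1 - 0.27042254) * 100 = 72.9577 %

72.9577 %


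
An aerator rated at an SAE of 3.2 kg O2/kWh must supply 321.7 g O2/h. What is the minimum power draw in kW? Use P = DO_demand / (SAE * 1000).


SAE in g O2/kWh = 3.2 * 1000 = 3200 g/kWh
P = DO_demand / SAE_g = 321.7 / 3200 = 0.100531 kW

0.100531 kW


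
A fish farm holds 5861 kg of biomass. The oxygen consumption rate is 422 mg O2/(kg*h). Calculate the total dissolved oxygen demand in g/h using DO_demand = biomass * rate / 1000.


Total O2 consumption (mg/h) = 5861 kg * 422 mg/(kg*h) = 2473342 mg/h
Convert to g/h: 2473342 / 1000 = 2473.342 g/h

2473.342 g/h


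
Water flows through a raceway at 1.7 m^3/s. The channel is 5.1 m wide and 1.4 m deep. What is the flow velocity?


Cross-sectional area = W * d = 5.1 * 1.4 = 7.14 m^2
Velocity = Q / A = 1.7 / 7.14 = 0.238095 m/s

0.238095 m/s


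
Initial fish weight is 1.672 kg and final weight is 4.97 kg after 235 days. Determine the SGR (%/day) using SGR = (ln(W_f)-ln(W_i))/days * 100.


ln(W_f) = ln(4.97) = 1.6034198
ln(W_i) = ln(1.672) = 0.51402051
ln(W_f) - ln(W_i) = 1.6034198 - 0.51402051 = 1.0893993
SGR = 1.0893993 / 235 * 100 = 0.463574 %/day

0.463574 %/day


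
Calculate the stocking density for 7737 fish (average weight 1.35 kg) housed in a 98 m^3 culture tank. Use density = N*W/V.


Total biomass = 7737 fish * 1.35 kg = 10444.95 kg
Density = total biomass / volume = 10444.95 / 98 = 106.581 kg/m^3

106.581 kg/m^3


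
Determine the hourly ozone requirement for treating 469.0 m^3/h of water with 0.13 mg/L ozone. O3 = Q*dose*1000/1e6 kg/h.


O3 demand (mg/h) = Q * dose * 1000 = 469.0 * 0.13 * 1000 = 60970 mg/h
Convert mg to kg: 60970 / 1e6 = 0.06097 kg/h

0.06097 kg/h


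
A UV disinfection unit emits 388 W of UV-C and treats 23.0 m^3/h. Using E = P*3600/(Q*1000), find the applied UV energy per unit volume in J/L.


Energy delivered per hour = 388 W * 3600 s = 1396800 J/h
Volume treated per hour = 23.0 m^3/h * 1000 = 23000 L/h
dose = 1396800 / 23000 = 60.7304 J/L

60.7304 J/L


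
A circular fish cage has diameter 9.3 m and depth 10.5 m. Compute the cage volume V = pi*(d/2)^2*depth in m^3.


r = d/2 = 9.3/2 = 4.65 m
Base area = pi*r^2 = pi*4.65^2 = 67.929087 m^2
Volume = 67.929087 * 10.5 = 713.255 m^3

713.255 m^3


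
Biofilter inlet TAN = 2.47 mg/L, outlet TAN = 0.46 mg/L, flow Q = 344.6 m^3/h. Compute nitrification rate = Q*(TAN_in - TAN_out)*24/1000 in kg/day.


Concentration drop: TAN_in - TAN_out = 2.47 - 0.46 = 2.01 mg/L
Hourly TAN removed = Q * dTAN = 344.6 m^3/h * 2.01 mg/L = 692.646 g/h  (m^3/h * mg/L = g/h)
Daily TAN removed = 692.646 * 24 = 16623.504 g/day
Convert to kg/day: 16623.504 / 1000 = 16.623504 kg/day

16.623504 kg/day


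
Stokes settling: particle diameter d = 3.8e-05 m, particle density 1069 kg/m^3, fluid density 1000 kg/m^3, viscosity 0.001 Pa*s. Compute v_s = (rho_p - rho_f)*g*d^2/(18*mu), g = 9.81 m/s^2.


Density difference: rho_p - rho_f = 1069 - 1000 = 69 kg/m^3
d^2 = (3.8e-05)^2 = 1.444e-09 m^2
Numerator = (rho_p - rho_f) * g * d^2 = 69 * 9.81 * 1.444e-09 = 9.7742916e-07
Denominator = 18 * mu = 18 * 0.001 = 0.018
v_s = 9.7742916e-07 / 0.018 = 5.43016e-05 m/s
Check: Re = rho_f * v_s * d / mu = 1000 * 5.43016e-05 * 3.8e-05 / 0.001 = 0.00206 < 1, so Stokes' law applies.

5.43016e-05 m/s


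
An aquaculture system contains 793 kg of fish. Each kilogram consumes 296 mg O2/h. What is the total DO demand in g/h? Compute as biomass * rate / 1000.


Total O2 consumption (mg/h) = 793 kg * 296 mg/(kg*h) = 234728 mg/h
Convert to g/h: 234728 / 1000 = 234.728 g/h

234.728 g/h


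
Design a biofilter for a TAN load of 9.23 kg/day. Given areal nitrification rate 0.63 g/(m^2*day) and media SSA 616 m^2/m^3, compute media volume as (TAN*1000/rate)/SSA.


A = 9.23*1000 / 0.63 = 14650.794 m^2
V = 14650.794 / 616 = 23.7838

23.7838 m^3


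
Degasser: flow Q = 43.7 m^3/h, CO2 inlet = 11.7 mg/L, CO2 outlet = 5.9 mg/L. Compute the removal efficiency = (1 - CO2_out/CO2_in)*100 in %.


CO2_out / CO2_in = 5.9 / 11.7 = 0.5042735
Fraction remaining = 0.5042735
efficiency = (1 - 0.5042735) * 100 = 49.5726 %

49.5726 %


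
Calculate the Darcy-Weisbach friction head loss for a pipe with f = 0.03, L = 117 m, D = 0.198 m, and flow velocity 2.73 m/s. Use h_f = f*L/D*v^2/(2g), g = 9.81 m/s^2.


v^2 = 2.73^2 = 7.4529 m^2/s^2
L/D = 117/0.198 = 590.90909
h_f = f*(L/D)*v^2/(2g) = 0.03 * 590.90909 * 7.4529 / 19.62 = 6.73392 m

6.73392 m


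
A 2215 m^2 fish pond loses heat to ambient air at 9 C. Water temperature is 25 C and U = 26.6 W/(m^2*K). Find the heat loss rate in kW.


Temperature difference dT = 25 - 9 = 16 K
Heat loss (W) = U * A * dT = 26.6 * 2215 * 16 = 942704 W
Convert to kW: 942704 / 1000 = 942.704 kW

942.704 kW


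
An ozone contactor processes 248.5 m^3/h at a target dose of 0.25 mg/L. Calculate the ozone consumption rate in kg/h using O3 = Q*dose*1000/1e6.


O3 demand (mg/h) = Q * dose * 1000 = 248.5 * 0.25 * 1000 = 62125 mg/h
Convert mg to kg: 62125 / 1e6 = 0.062125 kg/h

0.062125 kg/h


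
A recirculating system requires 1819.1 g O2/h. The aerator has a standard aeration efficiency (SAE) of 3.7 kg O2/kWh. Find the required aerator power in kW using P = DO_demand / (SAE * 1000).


SAE in g O2/kWh = 3.7 * 1000 = 3700 g/kWh
P = DO_demand / SAE_g = 1819.1 / 3700 = 0.491649 kW

0.491649 kW


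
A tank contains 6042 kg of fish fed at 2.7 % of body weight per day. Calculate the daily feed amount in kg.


Feeding rate fraction = 2.7% / 100 = 0.027
Daily feed = 6042 kg * 0.027 = 163.134 kg/day

163.134 kg/day


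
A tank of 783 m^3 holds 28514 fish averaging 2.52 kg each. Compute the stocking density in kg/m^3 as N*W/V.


Total biomass = 28514 fish * 2.52 kg = 71855.28 kg
Density = total biomass / volume = 71855.28 / 783 = 91.7692 kg/m^3

91.7692 kg/m^3


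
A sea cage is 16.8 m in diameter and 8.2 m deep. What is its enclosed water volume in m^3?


r = d/2 = 16.8/2 = 8.4 m
Base area = pi*r^2 = pi*8.4^2 = 221.67078 m^2
Volume = 221.67078 * 8.2 = 1817.7 m^3

1817.7 m^3


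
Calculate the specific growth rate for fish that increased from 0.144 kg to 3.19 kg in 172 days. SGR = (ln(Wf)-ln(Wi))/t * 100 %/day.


ln(W_f) = ln(3.19) = 1.1600209
ln(W_i) = ln(0.144) = -1.937942
ln(W_f) - ln(W_i) = 1.1600209 - -1.937942 = 3.0979629
SGR = 3.0979629 / 172 * 100 = 1.80114 %/day

1.80114 %/day


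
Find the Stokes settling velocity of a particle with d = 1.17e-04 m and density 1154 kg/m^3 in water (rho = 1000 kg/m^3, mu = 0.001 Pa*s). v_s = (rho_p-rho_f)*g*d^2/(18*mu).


Density difference: rho_p - rho_f = 1154 - 1000 = 154 kg/m^3
d^2 = (1.17e-04)^2 = 1.3689e-08 m^2
Numerator = (rho_p - rho_f) * g * d^2 = 154 * 9.81 * 1.3689e-08 = 2.068052e-05
Denominator = 18 * mu = 18 * 0.001 = 0.018
v_s = 2.068052e-05 / 0.018 = 0.00114892 m/s
Check: Re = rho_f * v_s * d / mu = 1000 * 0.00114892 * 1.17e-04 / 0.001 = 0.134 < 1, so Stokes' law applies.

0.00114892 m/s


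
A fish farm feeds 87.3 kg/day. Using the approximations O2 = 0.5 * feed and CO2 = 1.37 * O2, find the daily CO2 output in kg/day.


O2 = 87.3 * 0.5 = 43.65
CO2 = 43.65 * 1.37 = 59.8005

59.8005 kg/day


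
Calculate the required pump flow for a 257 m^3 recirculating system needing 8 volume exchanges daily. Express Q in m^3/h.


Daily recirculation volume = 257 m^3 * 8 = 2056 m^3/day
Flow rate Q = daily volume / 24 h = 2056 / 24 = 85.6667 m^3/h

85.6667 m^3/h


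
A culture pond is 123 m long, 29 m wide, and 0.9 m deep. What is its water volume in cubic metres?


Base area = L * W = 123 * 29 = 3567 m^2
Volume = area * depth = 3567 * 0.9 = 3210.3 m^3

3210.3 m^3


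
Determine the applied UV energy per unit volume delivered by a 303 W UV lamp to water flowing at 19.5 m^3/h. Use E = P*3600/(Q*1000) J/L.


Energy delivered per hour = 303 W * 3600 s = 1090800 J/h
Volume treated per hour = 19.5 m^3/h * 1000 = 19500 L/h
dose = 1090800 / 19500 = 55.9385 J/L

55.9385 J/L


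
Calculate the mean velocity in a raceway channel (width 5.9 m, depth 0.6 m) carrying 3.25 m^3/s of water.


Cross-sectional area = W * d = 5.9 * 0.6 = 3.54 m^2
Velocity = Q / A = 3.25 / 3.54 = 0.918079 m/s

0.918079 m/s


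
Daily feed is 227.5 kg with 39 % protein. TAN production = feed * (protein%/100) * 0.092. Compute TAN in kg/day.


Protein in feed = 227.5 * 39/100 = 88.725 kg/day
TAN = protein * 0.092 = 88.725 * 0.092 = 8.1627 kg/day

8.1627 kg/day


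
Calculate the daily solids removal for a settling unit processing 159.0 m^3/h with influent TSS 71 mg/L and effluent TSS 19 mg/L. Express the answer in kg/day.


Concentration drop: TSS_in - TSS_out = 71 - 19 = 52 mg/L
Hourly solids removed = Q * dTSS = 159.0 m^3/h * 52 mg/L = 8268 g/h  (m^3/h * mg/L = g/h)
Daily solids removed = 8268 * 24 = 198432 g/day
Convert g to kg: 198432 / 1000 = 198.432 kg/day

198.432 kg/day


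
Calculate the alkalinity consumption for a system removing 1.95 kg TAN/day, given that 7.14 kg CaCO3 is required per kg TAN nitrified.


Alkalinity factor: 7.14 kg CaCO3 consumed per kg TAN nitrified
alk = 1.95 kg TAN * 7.14 = 13.923 kg CaCO3/day

13.923 kg CaCO3/day


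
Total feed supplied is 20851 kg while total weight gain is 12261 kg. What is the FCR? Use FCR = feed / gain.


FCR = feed consumed / weight gained
FCR = 20851 kg / 12261 kg = 1.7006

1.7006


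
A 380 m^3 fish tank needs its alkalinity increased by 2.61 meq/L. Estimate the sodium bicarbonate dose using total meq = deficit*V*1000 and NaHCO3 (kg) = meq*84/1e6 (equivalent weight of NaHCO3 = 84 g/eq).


Tank volume in L = 380 m^3 * 1000 = 380000 L
Total meq required = 2.61 meq/L * 380000 L = 991800 meq
NaHCO3 mass = 991800 meq * 84 mg/meq / 1e6 = 83.3112 kg

83.3112 kg


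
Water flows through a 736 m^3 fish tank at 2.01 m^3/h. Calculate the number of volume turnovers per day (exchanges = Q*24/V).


Daily flow volume = 2.01 m^3/h * 24 h = 48.24 m^3/day
Exchanges = daily flow / tank volume = 48.24 / 736 = 0.0655435 exchanges/day

0.0655435 exchanges/day


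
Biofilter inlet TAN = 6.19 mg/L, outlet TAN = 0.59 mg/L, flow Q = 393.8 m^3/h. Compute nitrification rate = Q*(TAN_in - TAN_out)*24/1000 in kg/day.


Concentration drop: TAN_in - TAN_out = 6.19 - 0.59 = 5.6 mg/L
Hourly TAN removed = Q * dTAN = 393.8 m^3/h * 5.6 mg/L = 2205.28 g/h  (m^3/h * mg/L = g/h)
Daily TAN removed = 2205.28 * 24 = 52926.72 g/day
Convert to kg/day: 52926.72 / 1000 = 52.92672 kg/day

52.92672 kg/day


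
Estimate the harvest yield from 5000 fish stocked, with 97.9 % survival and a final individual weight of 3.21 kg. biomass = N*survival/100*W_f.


Survivors = 5000 * 97.9/100 = 4895 fish
Harvest biomass = survivors * W_f = 4895 * 3.21 = 15712.95 kg

15712.95 kg


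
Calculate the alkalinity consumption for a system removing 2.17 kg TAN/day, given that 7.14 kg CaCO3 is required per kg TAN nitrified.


Alkalinity factor: 7.14 kg CaCO3 consumed per kg TAN nitrified
alk = 2.17 kg TAN * 7.14 = 15.4938 kg CaCO3/day

15.4938 kg CaCO3/day


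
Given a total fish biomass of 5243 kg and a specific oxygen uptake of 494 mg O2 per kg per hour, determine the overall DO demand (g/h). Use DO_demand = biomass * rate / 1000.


Total O2 consumption (mg/h) = 5243 kg * 494 mg/(kg*h) = 2590042 mg/h
Convert to g/h: 2590042 / 1000 = 2590.042 g/h

2590.042 g/h


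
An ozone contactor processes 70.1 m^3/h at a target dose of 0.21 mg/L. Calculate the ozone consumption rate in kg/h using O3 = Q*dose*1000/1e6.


O3 demand (mg/h) = Q * dose * 1000 = 70.1 * 0.21 * 1000 = 14721 mg/h
Convert mg to kg: 14721 / 1e6 = 0.014721 kg/h

0.014721 kg/h


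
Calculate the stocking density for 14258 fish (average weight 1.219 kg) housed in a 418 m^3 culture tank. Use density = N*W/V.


Total biomass = 14258 fish * 1.219 kg = 17380.502 kg
Density = total biomass / volume = 17380.502 / 418 = 41.5801 kg/m^3

41.5801 kg/m^3


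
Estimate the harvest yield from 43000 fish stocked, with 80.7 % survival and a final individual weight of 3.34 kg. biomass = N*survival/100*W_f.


Survivors = 43000 * 80.7/100 = 34701 fish
Harvest biomass = survivors * W_f = 34701 * 3.34 = 115901.34 kg

115901.34 kg


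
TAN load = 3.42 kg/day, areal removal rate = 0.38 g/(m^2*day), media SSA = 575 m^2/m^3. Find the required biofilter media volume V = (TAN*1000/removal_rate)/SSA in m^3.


A = 3.42*1000 / 0.38 = 9000 m^2
V = 9000 / 575 = 15.6522

15.6522 m^3


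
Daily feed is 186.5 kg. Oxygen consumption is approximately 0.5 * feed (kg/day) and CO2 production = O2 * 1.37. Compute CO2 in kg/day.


O2 = 186.5 * 0.5 = 93.25
CO2 = 93.25 * 1.37 = 127.7525

127.7525 kg/day


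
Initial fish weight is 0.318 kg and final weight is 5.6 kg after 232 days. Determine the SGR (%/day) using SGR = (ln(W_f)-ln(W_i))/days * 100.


ln(W_f) = ln(5.6) = 1.7227666
ln(W_i) = ln(0.318) = -1.1457039
ln(W_f) - ln(W_i) = 1.7227666 - -1.1457039 = 2.8684705
SGR = 2.8684705 / 232 * 100 = 1.23641 %/day

1.23641 %/day


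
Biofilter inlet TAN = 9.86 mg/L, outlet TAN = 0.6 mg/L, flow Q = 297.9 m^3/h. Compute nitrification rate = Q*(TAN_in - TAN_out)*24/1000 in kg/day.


Concentration drop: TAN_in - TAN_out = 9.86 - 0.6 = 9.26 mg/L
Hourly TAN removed = Q * dTAN = 297.9 m^3/h * 9.26 mg/L = 2758.554 g/h  (m^3/h * mg/L = g/h)
Daily TAN removed = 2758.554 * 24 = 66205.296 g/day
Convert to kg/day: 66205.296 / 1000 = 66.205296 kg/day

66.205296 kg/day


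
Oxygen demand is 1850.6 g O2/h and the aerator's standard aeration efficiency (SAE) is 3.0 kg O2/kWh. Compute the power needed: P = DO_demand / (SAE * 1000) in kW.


SAE in g O2/kWh = 3.0 * 1000 = 3000 g/kWh
P = DO_demand / SAE_g = 1850.6 / 3000 = 0.616867 kW

0.616867 kW


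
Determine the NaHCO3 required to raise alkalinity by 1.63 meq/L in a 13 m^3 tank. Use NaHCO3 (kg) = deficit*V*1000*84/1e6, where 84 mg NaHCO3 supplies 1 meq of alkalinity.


Tank volume in L = 13 m^3 * 1000 = 13000 L
Total meq required = 1.63 meq/L * 13000 L = 21190 meq
NaHCO3 mass = 21190 meq * 84 mg/meq / 1e6 = 1.77996 kg

1.77996 kg


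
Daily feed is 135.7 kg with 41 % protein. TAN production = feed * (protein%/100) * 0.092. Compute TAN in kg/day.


Protein in feed = 135.7 * 41/100 = 55.637 kg/day
TAN = protein * 0.092 = 55.637 * 0.092 = 5.118604 kg/day

5.118604 kg/day


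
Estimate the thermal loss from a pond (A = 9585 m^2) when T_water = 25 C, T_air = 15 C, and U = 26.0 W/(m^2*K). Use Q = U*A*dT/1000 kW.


Temperature difference dT = 25 - 15 = 10 K
Heat loss (W) = U * A * dT = 26.0 * 9585 * 10 = 2492100 W
Convert to kW: 2492100 / 1000 = 2492.1 kW

2492.1 kW


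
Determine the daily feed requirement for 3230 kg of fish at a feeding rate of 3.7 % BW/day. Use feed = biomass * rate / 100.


Feeding rate fraction = 3.7% / 100 = 0.037
Daily feed = 3230 kg * 0.037 = 119.51 kg/day

119.51 kg/day


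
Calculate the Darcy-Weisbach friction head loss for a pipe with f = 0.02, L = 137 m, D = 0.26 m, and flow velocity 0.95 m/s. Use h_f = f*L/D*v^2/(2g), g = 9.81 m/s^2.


v^2 = 0.95^2 = 0.9025 m^2/s^2
L/D = 137/0.26 = 526.92308
h_f = f*(L/D)*v^2/(2g) = 0.02 * 526.92308 * 0.9025 / 19.62 = 0.484758 m

0.484758 m


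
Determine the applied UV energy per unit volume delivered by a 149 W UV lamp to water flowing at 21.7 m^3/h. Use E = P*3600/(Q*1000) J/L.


Energy delivered per hour = 149 W * 3600 s = 536400 J/h
Volume treated per hour = 21.7 m^3/h * 1000 = 21700 L/h
dose = 536400 / 21700 = 24.7189 J/L

24.7189 J/L


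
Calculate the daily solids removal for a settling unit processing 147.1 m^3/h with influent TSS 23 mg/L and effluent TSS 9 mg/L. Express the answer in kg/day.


Concentration drop: TSS_in - TSS_out = 23 - 9 = 14 mg/L
Hourly solids removed = Q * dTSS = 147.1 m^3/h * 14 mg/L = 2059.4 g/h  (m^3/h * mg/L = g/h)
Daily solids removed = 2059.4 * 24 = 49425.6 g/day
Convert g to kg: 49425.6 / 1000 = 49.4256 kg/day

49.4256 kg/day


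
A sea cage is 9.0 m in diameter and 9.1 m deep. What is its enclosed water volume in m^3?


r = d/2 = 9.0/2 = 4.5 m
Base area = pi*r^2 = pi*4.5^2 = 63.617251 m^2
Volume = 63.617251 * 9.1 = 578.917 m^3

578.917 m^3


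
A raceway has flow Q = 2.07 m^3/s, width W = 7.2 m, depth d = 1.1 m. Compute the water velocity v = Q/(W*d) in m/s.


Cross-sectional area = W * d = 7.2 * 1.1 = 7.92 m^2
Velocity = Q / A = 2.07 / 7.92 = 0.261364 m/s

0.261364 m/s


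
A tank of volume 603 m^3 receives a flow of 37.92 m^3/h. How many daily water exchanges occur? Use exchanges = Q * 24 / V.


Daily flow volume = 37.92 m^3/h * 24 h = 910.08 m^3/day
Exchanges = daily flow / tank volume = 910.08 / 603 = 1.50925 exchanges/day

1.50925 exchanges/day


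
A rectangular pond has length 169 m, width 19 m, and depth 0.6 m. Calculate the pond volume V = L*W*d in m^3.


Base area = L * W = 169 * 19 = 3211 m^2
Volume = area * depth = 3211 * 0.6 = 1926.6 m^3

1926.6 m^3


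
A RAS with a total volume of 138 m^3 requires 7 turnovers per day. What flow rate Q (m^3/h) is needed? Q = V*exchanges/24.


Daily recirculation volume = 138 m^3 * 7 = 966 m^3/day
Flow rate Q = daily volume / 24 h = 966 / 24 = 40.25 m^3/h

40.25 m^3/h


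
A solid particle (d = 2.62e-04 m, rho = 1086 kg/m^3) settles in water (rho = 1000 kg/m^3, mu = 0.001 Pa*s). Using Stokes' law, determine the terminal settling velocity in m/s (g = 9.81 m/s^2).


Density difference: rho_p - rho_f = 1086 - 1000 = 86 kg/m^3
d^2 = (2.62e-04)^2 = 6.8644e-08 m^2
Numerator = (rho_p - rho_f) * g * d^2 = 86 * 9.81 * 6.8644e-08 = 5.7912197e-05
Denominator = 18 * mu = 18 * 0.001 = 0.018
v_s = 5.7912197e-05 / 0.018 = 0.00321734 m/s
Check: Re = rho_f * v_s * d / mu = 1000 * 0.00321734 * 2.62e-04 / 0.001 = 0.843 < 1, so Stokes' law applies.

0.00321734 m/s


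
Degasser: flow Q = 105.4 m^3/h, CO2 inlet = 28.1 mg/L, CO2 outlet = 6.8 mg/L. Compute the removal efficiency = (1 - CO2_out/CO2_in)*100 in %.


CO2_out / CO2_in = 6.8 / 28.1 = 0.24199288
Fraction remaining = 0.24199288
efficiency = (1 - 0.24199288) * 100 = 75.8007 %

75.8007 %


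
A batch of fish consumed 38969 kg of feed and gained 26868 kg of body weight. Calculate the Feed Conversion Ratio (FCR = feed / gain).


FCR = feed consumed / weight gained
FCR = 38969 kg / 26868 kg = 1.45039

1.45039


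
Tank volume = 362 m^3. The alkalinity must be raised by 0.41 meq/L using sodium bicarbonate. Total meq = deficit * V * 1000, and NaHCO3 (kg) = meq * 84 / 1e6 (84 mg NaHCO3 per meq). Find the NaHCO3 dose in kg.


Tank volume in L = 362 m^3 * 1000 = 362000 L
Total meq required = 0.41 meq/L * 362000 L = 148420 meq
NaHCO3 mass = 148420 meq * 84 mg/meq / 1e6 = 12.4673 kg

12.4673 kg


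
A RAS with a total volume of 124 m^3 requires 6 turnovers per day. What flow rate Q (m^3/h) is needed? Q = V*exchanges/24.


Daily recirculation volume = 124 m^3 * 6 = 744 m^3/day
Flow rate Q = daily volume / 24 h = 744 / 24 = 31 m^3/h

31 m^3/h


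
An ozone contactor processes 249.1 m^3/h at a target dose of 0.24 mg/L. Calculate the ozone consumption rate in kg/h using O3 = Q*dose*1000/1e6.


O3 demand (mg/h) = Q * dose * 1000 = 249.1 * 0.24 * 1000 = 59784 mg/h
Convert mg to kg: 59784 / 1e6 = 0.059784 kg/h

0.059784 kg/h


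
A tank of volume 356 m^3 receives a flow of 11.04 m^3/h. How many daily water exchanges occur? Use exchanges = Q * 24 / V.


Daily flow volume = 11.04 m^3/h * 24 h = 264.96 m^3/day
Exchanges = daily flow / tank volume = 264.96 / 356 = 0.74427 exchanges/day

0.74427 exchanges/day


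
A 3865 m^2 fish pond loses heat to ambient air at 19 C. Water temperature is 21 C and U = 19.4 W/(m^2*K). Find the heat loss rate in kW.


Temperature difference dT = 21 - 19 = 2 K
Heat loss (W) = U * A * dT = 19.4 * 3865 * 2 = 149962 W
Convert to kW: 149962 / 1000 = 149.962 kW

149.962 kW


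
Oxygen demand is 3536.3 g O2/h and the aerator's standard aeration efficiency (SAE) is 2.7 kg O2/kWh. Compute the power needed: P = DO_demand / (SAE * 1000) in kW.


SAE in g O2/kWh = 2.7 * 1000 = 2700 g/kWh
P = DO_demand / SAE_g = 3536.3 / 2700 = 1.30974 kW

1.30974 kW


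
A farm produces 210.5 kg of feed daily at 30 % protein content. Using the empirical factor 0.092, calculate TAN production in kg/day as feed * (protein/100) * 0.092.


Protein in feed = 210.5 * 30/100 = 63.15 kg/day
TAN = protein * 0.092 = 63.15 * 0.092 = 5.8098 kg/day

5.8098 kg/day


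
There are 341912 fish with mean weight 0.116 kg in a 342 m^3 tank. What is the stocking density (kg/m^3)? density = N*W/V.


Total biomass = 341912 fish * 0.116 kg = 39661.792 kg
Density = total biomass / volume = 39661.792 / 342 = 115.97 kg/m^3

115.97 kg/m^3


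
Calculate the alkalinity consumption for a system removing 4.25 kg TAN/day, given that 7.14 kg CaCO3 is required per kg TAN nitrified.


Alkalinity factor: 7.14 kg CaCO3 consumed per kg TAN nitrified
alk = 4.25 kg TAN * 7.14 = 30.345 kg CaCO3/day

30.345 kg CaCO3/day


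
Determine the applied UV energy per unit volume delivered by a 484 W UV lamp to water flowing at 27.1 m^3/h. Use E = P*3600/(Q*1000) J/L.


Energy delivered per hour = 484 W * 3600 s = 1742400 J/h
Volume treated per hour = 27.1 m^3/h * 1000 = 27100 L/h
dose = 1742400 / 27100 = 64.2952 J/L

64.2952 J/L


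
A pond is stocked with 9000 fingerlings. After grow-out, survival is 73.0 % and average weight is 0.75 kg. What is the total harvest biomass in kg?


Survivors = 9000 * 73.0/100 = 6570 fish
Harvest biomass = survivors * W_f = 6570 * 0.75 = 4927.5 kg

4927.5 kg


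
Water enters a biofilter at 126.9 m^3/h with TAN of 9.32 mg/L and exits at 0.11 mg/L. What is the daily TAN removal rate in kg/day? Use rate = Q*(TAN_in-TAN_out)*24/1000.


Concentration drop: TAN_in - TAN_out = 9.32 - 0.11 = 9.21 mg/L
Hourly TAN removed = Q * dTAN = 126.9 m^3/h * 9.21 mg/L = 1168.749 g/h  (m^3/h * mg/L = g/h)
Daily TAN removed = 1168.749 * 24 = 28049.976 g/day
Convert to kg/day: 28049.976 / 1000 = 28.049976 kg/day

28.049976 kg/day


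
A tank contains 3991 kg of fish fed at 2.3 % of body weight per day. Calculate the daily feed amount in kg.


Feeding rate fraction = 2.3% / 100 = 0.023
Daily feed = 3991 kg * 0.023 = 91.793 kg/day

91.793 kg/day


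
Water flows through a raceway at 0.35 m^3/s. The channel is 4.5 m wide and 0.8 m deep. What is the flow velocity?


Cross-sectional area = W * d = 4.5 * 0.8 = 3.6 m^2
Velocity = Q / A = 0.35 / 3.6 = 0.0972222 m/s

0.0972222 m/s


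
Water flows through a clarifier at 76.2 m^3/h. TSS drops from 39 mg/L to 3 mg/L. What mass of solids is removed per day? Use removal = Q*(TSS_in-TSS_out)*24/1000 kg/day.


Concentration drop: TSS_in - TSS_out = 39 - 3 = 36 mg/L
Hourly solids removed = Q * dTSS = 76.2 m^3/h * 36 mg/L = 2743.2 g/h  (m^3/h * mg/L = g/h)
Daily solids removed = 2743.2 * 24 = 65836.8 g/day
Convert g to kg: 65836.8 / 1000 = 65.8368 kg/day

65.8368 kg/day


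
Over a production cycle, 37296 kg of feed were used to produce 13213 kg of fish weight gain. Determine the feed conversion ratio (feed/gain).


FCR = feed consumed / weight gained
FCR = 37296 kg / 13213 kg = 2.82267

2.82267


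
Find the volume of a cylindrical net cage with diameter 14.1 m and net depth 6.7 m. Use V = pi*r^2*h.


r = d/2 = 14.1/2 = 7.05 m
Base area = pi*r^2 = pi*7.05^2 = 156.14501 m^2
Volume = 156.14501 * 6.7 = 1046.17 m^3

1046.17 m^3


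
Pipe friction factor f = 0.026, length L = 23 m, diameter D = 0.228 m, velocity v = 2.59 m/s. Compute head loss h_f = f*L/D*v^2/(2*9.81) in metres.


v^2 = 2.59^2 = 6.7081 m^2/s^2
L/D = 23/0.228 = 100.87719
h_f = f*(L/D)*v^2/(2g) = 0.026 * 100.87719 * 6.7081 / 19.62 = 0.896741 m

0.896741 m


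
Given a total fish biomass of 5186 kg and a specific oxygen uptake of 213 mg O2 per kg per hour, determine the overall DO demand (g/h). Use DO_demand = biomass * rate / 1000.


Total O2 consumption (mg/h) = 5186 kg * 213 mg/(kg*h) = 1104618 mg/h
Convert to g/h: 1104618 / 1000 = 1104.618 g/h

1104.618 g/h


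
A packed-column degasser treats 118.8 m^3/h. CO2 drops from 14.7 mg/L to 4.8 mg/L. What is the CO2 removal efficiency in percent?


CO2_out / CO2_in = 4.8 / 14.7 = 0.32653061
Fraction remaining = 0.32653061
efficiency = (1 - 0.32653061) * 100 = 67.3469 %

67.3469 %


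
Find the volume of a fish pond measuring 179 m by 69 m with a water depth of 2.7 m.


Base area = L * W = 179 * 69 = 12351 m^2
Volume = area * depth = 12351 * 2.7 = 33347.7 m^3

33347.7 m^3


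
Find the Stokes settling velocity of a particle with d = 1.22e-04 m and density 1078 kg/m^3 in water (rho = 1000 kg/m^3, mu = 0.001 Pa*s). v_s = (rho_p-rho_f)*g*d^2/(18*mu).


Density difference: rho_p - rho_f = 1078 - 1000 = 78 kg/m^3
d^2 = (1.22e-04)^2 = 1.4884e-08 m^2
Numerator = (rho_p - rho_f) * g * d^2 = 78 * 9.81 * 1.4884e-08 = 1.1388939e-05
Denominator = 18 * mu = 18 * 0.001 = 0.018
v_s = 1.1388939e-05 / 0.018 = 6.32719e-04 m/s
Check: Re = rho_f * v_s * d / mu = 1000 * 6.32719e-04 * 1.22e-04 / 0.001 = 0.0772 < 1, so Stokes' law applies.

6.32719e-04 m/s


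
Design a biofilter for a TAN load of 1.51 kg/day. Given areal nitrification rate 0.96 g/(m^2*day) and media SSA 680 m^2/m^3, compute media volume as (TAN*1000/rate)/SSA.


A = 1.51*1000 / 0.96 = 1572.9167 m^2
V = 1572.9167 / 680 = 2.31311

2.31311 m^3


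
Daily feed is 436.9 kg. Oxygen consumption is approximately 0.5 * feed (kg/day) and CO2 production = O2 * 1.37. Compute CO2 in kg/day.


O2 = 436.9 * 0.5 = 218.45
CO2 = 218.45 * 1.37 = 299.2765

299.2765 kg/day


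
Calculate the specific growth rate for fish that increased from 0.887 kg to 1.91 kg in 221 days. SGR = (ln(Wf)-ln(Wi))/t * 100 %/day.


ln(W_f) = ln(1.91) = 0.64710324
ln(W_i) = ln(0.887) = -0.1199103
ln(W_f) - ln(W_i) = 0.64710324 - -0.1199103 = 0.76701354
SGR = 0.76701354 / 221 * 100 = 0.347065 %/day

0.347065 %/day


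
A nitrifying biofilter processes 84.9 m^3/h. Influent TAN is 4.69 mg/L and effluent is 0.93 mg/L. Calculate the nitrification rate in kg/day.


Concentration drop: TAN_in - TAN_out = 4.69 - 0.93 = 3.76 mg/L
Hourly TAN removed = Q * dTAN = 84.9 m^3/h * 3.76 mg/L = 319.224 g/h  (m^3/h * mg/L = g/h)
Daily TAN removed = 319.224 * 24 = 7661.376 g/day
Convert to kg/day: 7661.376 / 1000 = 7.661376 kg/day

7.661376 kg/day
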